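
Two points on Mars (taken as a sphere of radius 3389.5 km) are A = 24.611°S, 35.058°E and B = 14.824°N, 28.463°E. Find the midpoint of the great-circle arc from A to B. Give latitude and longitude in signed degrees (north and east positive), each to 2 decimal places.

The central angle between A and B is δ = 0.6974 rad.
With f = 0.5, the slerp weights are sin((1−f)δ)/sin δ = 0.5320 and sin(fδ)/sin δ = 0.5320.
Weighted sum of the unit vectors: (0.5320)·(0.7442,0.5222,-0.4165) + (0.5320)·(0.8499,0.4607,0.2559) = (0.8481, 0.5229, -0.0854).
Converting back: φ = atan2(z, √(x²+y²)) = -4.90°, λ = atan2(y, x) = 31.66°.

-4.90°, 31.66°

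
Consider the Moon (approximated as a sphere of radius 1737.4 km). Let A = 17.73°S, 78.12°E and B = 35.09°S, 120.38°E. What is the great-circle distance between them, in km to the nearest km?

With latitudes φ₁ = -17.730°, φ₂ = -35.090° and longitude difference Δλ = 42.260°:
cos c = sin φ₁ sin φ₂ + cos φ₁ cos φ₂ cos Δλ = (-0.3045)(-0.5749) + (0.9525)(0.8183)(0.7401) = 0.75189,
so c = arccos(0.75189) = 0.71988 rad.
Distance = R·c = 1737.4 × 0.7199 ≈ 1251 km.

1251 km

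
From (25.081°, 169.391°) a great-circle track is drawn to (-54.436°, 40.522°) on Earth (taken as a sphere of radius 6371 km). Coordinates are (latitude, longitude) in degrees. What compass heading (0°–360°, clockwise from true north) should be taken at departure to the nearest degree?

Δλ = -128.869° = -2.2492 rad.
y = sin Δλ · cos φ₂ = (-0.7786)(0.5816) = -0.4528
x = cos φ₁ sin φ₂ − sin φ₁ cos φ₂ cos Δλ = (0.9057)(-0.8135) − (0.4239)(0.5816)(-0.6275) = -0.5820
θ = atan2(y, x) = -142.12°; adding 360° gives 218°.

218°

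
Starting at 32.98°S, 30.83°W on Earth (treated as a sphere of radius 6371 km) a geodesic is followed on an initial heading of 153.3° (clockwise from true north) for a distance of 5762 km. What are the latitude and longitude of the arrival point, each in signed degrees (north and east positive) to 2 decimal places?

Angular distance δ = d/R = 5762/6371 = 0.90441 rad; initial bearing θ = 2.6756 rad.
sin φ₂ = sin φ₁ cos δ + cos φ₁ sin δ cos θ = (-0.5443)(0.6181) + (0.8389)(0.7861)(-0.8934) = -0.9256, so φ₂ = -67.75°.
Δλ = atan2(sin θ sin δ cos φ₁, cos δ − sin φ₁ sin φ₂) = atan2(0.2963, 0.1143) = 68.901°.
λ₂ = -30.830° + 68.901° = 38.07°.

-67.75°, 38.07°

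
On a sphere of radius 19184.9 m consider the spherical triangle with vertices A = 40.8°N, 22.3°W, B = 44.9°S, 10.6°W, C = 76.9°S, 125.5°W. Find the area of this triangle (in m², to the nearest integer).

225566025 m²

Side lengths (central angles): a = 0.9022, b = 2.3126, c = 1.5069 rad; semiperimeter s = 2.3608.
By l'Huilier's theorem, tan(E/4) = √[tan(s/2) tan((s−a)/2) tan((s−b)/2) tan((s−c)/2)], giving spherical excess E = 0.6129 rad.
Area = E·R² = 0.6129 × (19184.9)² ≈ 225566025 m².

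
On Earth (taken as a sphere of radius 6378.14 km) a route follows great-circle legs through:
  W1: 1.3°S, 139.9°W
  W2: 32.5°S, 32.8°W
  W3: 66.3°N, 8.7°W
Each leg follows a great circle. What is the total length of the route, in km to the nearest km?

22726 km

Leg W1→W2: central angle 1.8088 rad, distance 11536.6 km.
Leg W2→W3: central angle 1.7544 rad, distance 11189.6 km.
Total: 11536.6 + 11189.6 ≈ 22726 km.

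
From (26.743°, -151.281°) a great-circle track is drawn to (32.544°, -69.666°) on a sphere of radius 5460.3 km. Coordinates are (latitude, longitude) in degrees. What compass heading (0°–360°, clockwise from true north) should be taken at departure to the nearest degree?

Δλ = 81.615° = 1.4245 rad.
y = sin Δλ · cos φ₂ = (0.9893)(0.8430) = 0.8340
x = cos φ₁ sin φ₂ − sin φ₁ cos φ₂ cos Δλ = (0.8930)(0.5379) − (0.4500)(0.8430)(0.1458) = 0.4251
θ = atan2(y, x) = 62.99°, so the bearing is 63°.

63°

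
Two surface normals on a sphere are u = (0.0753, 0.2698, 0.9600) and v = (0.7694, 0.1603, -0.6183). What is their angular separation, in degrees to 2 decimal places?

119.50°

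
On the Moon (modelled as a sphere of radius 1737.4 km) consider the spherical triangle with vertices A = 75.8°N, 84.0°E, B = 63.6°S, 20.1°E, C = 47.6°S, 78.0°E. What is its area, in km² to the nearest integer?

3584333 km²

Side lengths (central angles): a = 0.6080, b = 2.1548, c = 2.5328 rad; semiperimeter s = 2.6479.
By l'Huilier's theorem, tan(E/4) = √[tan(s/2) tan((s−a)/2) tan((s−b)/2) tan((s−c)/2)], giving spherical excess E = 1.1874 rad.
Area = E·R² = 1.1874 × (1737.4)² ≈ 3584333 km².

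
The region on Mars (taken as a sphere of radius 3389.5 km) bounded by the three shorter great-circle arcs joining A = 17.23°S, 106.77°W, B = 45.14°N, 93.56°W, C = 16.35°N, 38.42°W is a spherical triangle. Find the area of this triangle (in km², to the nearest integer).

7053400 km²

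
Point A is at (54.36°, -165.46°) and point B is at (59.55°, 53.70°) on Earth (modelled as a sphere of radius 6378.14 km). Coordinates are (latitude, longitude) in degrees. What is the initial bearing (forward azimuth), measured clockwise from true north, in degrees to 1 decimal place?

338.7°

With φ₁ = 0.9488, φ₂ = 1.0393, Δλ = -2.4581 rad, the forward-azimuth formula gives
θ = atan2( sin Δλ cos φ₂ , cos φ₁ sin φ₂ − sin φ₁ cos φ₂ cos Δλ ) = atan2(-0.3200, 0.8217) = -21.28°.
Adding 360° brings this into [0°, 360°): 338.7°.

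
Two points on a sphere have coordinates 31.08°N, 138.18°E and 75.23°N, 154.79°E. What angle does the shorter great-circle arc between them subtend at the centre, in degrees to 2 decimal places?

44.89°

With latitudes φ₁ = 31.080°, φ₂ = 75.230° and longitude difference Δλ = 16.610°:
cos c = sin φ₁ sin φ₂ + cos φ₁ cos φ₂ cos Δλ = (0.5162)(0.9670) + (0.8564)(0.2549)(0.9583) = 0.70841,
so c = arccos(0.70841) = 0.78356 rad.
So the angular separation is 44.89°.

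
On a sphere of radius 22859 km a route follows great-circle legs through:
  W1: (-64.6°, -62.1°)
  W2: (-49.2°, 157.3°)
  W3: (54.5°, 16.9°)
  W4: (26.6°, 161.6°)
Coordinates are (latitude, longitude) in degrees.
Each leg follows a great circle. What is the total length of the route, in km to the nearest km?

124022 km

Leg W1→W2: central angle 1.0846 rad, distance 24793.5 km.
Leg W2→W3: central angle 2.7108 rad, distance 61966.9 km.
Leg W3→W4: central angle 1.6301 rad, distance 37261.8 km.
Total: 24793.5 + 61966.9 + 37261.8 ≈ 124022 km.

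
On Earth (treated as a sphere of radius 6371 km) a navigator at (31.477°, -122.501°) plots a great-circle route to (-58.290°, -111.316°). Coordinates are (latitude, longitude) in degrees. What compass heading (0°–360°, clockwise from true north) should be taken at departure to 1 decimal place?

174.1°

Δλ = 11.185° = 0.1952 rad.
y = sin Δλ · cos φ₂ = (0.1940)(0.5256) = 0.1020
x = cos φ₁ sin φ₂ − sin φ₁ cos φ₂ cos Δλ = (0.8528)(-0.8507) − (0.5222)(0.5256)(0.9810) = -0.9948
θ = atan2(y, x) = 174.15°, so the bearing is 174.1°.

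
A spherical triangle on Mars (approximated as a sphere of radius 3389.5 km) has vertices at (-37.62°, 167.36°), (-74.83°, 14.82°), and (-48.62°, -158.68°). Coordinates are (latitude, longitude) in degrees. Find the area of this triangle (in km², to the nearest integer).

Side lengths (central angles): a = 0.9857, b = 0.4683, c = 1.1536 rad; semiperimeter s = 1.3038.
By l'Huilier's theorem, tan(E/4) = √[tan(s/2) tan((s−a)/2) tan((s−b)/2) tan((s−c)/2)], giving spherical excess E = 0.2554 rad.
Area = E·R² = 0.2554 × (3389.5)² ≈ 2934624 km².

2934624 km²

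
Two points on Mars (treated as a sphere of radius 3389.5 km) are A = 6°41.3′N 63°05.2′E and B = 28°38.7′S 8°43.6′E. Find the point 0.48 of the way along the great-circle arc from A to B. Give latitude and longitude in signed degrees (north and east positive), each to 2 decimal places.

Central angle δ = 1.1017 rad. Interpolating on the sphere with fraction f = 0.48:
P = [sin((1−f)δ)·A + sin(fδ)·B] / sin δ = 0.6077·A + 0.5656·B in Cartesian coordinates,
giving P = (0.7638, 0.6135, -0.2004), i.e. latitude -11.56°, longitude 38.77°.

-11.56°, 38.77°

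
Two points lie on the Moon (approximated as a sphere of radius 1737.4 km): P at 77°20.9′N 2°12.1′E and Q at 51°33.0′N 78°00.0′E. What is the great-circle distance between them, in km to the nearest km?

1125 km

With latitudes φ₁ = 77.348°, φ₂ = 51.550° and longitude difference Δλ = 75.798°:
Haversine: a = sin²(Δφ/2) + cos φ₁ cos φ₂ sin²(Δλ/2) = 0.0498 + (0.2190)(0.6218)(0.3773) = 0.10123.
Central angle c = 2·arcsin(√a) = 0.64757 rad.
Distance = R·c = 1737.4 × 0.6476 ≈ 1125 km.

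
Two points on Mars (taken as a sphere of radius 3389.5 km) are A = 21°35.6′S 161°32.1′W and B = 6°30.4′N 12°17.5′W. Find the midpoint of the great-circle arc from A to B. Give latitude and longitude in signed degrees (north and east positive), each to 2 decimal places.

Central angle δ = 2.5600 rad. Interpolating on the sphere with fraction f = 0.5:
P = [sin((1−f)δ)·A + sin(fδ)·B] / sin δ = 1.7439·A + 1.7439·B in Cartesian coordinates,
giving P = (0.1549, -0.8824, -0.4442), i.e. latitude -26.37°, longitude -80.04°.

-26.37°, -80.04°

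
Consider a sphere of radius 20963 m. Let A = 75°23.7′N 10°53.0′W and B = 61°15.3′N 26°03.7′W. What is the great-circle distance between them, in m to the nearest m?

Let φ₁ = 1.3159 rad, φ₂ = 1.0691 rad, and Δλ = -0.2649 rad.
cos c = sin φ₁ sin φ₂ + cos φ₁ cos φ₂ cos Δλ = (0.9677)(0.8768) + (0.2522)(0.4809)(0.9651) = 0.96547,
so c = arccos(0.96547) = 0.26355 rad.
Distance = R·c = 20963 × 0.2635 ≈ 5525 m.

5525 m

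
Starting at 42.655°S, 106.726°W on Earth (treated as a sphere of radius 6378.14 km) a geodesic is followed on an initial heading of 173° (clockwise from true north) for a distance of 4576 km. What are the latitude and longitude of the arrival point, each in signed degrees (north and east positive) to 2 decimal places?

-82.09°, -71.14°

Angular distance δ = d/R = 4576/6378.14 = 0.71745 rad; initial bearing θ = 3.0194 rad.
sin φ₂ = sin φ₁ cos δ + cos φ₁ sin δ cos θ = (-0.6776)(0.7535) + (0.7354)(0.6575)(-0.9925) = -0.9905, so φ₂ = -82.09°.
Δλ = atan2(sin θ sin δ cos φ₁, cos δ − sin φ₁ sin φ₂) = atan2(0.0589, 0.0824) = 35.585°.
λ₂ = -106.726° + 35.585° = -71.14°.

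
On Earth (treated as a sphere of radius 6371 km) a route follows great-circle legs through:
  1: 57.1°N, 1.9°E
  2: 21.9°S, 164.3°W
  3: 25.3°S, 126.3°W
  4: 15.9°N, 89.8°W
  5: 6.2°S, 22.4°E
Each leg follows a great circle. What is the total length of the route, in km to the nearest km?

38438 km

Leg 1→2: central angle 2.5024 rad, distance 15943.0 km.
Leg 2→3: central angle 0.6087 rad, distance 3877.8 km.
Leg 3→4: central angle 0.9498 rad, distance 6051.0 km.
Leg 4→5: central angle 1.9723 rad, distance 12565.8 km.
Total: 15943.0 + 3877.8 + 6051.0 + 12565.8 ≈ 38438 km.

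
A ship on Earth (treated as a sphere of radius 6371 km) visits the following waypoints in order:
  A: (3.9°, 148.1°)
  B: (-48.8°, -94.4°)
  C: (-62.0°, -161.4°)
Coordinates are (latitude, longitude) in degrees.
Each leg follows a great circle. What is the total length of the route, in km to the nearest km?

16572 km

Leg A→B: central angle 1.9333 rad, distance 12317.1 km.
Leg B→C: central angle 0.6678 rad, distance 4254.7 km.
Total: 12317.1 + 4254.7 ≈ 16572 km.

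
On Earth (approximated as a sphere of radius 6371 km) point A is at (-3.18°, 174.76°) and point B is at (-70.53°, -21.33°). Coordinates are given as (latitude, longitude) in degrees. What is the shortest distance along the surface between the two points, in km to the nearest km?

11733 km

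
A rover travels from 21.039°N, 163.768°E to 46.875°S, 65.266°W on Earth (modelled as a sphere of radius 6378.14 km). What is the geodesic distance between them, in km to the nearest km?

14791 km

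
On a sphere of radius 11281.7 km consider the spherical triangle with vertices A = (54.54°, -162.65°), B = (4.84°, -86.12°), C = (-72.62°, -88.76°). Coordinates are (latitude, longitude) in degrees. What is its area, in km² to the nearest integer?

Side lengths (central angles): a = 1.3523, b = 2.3880, c = 1.3660 rad; semiperimeter s = 2.5531.
By l'Huilier's theorem, tan(E/4) = √[tan(s/2) tan((s−a)/2) tan((s−b)/2) tan((s−c)/2)], giving spherical excess E = 1.3652 rad.
Area = E·R² = 1.3652 × (11281.7)² ≈ 173759065 km².

173759065 km²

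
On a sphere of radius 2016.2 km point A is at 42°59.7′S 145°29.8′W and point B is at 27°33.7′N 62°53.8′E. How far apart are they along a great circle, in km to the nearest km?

Let φ₁ = -0.7504 rad, φ₂ = 0.4810 rad, and Δλ = -2.6460 rad.
Haversine: a = sin²(Δφ/2) + cos φ₁ cos φ₂ sin²(Δλ/2) = 0.3336 + (0.7314)(0.8865)(0.9399) = 0.94297.
Central angle c = 2·arcsin(√a) = 2.65931 rad.
Distance = R·c = 2016.2 × 2.6593 ≈ 5362 km.

5362 km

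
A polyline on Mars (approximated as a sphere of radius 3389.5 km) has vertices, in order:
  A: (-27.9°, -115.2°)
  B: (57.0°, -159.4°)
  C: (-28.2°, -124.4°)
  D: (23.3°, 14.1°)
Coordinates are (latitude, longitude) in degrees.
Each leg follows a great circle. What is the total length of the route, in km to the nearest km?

Leg A→B: central angle 1.6182 rad, distance 5484.8 km.
Leg B→C: central angle 1.5739 rad, distance 5334.8 km.
Leg C→D: central angle 2.4867 rad, distance 8428.8 km.
Total: 5484.8 + 5334.8 + 8428.8 ≈ 19248 km.

19248 km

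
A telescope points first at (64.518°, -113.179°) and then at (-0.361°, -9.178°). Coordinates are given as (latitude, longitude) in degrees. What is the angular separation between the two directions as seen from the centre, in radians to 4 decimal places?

Let φ₁ = 1.1261 rad, φ₂ = -0.0063 rad, and Δλ = 1.8152 rad.
cos c = sin φ₁ sin φ₂ + cos φ₁ cos φ₂ cos Δλ = (0.9027)(-0.0063) + (0.4302)(1.0000)(-0.2419) = -0.10977,
so c = arccos(-0.10977) = 1.68079 rad.
So the angular separation is 1.6808 rad.

1.6808 rad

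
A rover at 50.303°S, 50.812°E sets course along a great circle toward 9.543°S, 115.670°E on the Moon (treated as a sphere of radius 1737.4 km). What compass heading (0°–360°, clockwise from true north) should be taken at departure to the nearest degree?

Δλ = 64.858° = 1.1320 rad.
y = sin Δλ · cos φ₂ = (0.9053)(0.9862) = 0.8927
x = cos φ₁ sin φ₂ − sin φ₁ cos φ₂ cos Δλ = (0.6387)(-0.1658) − (-0.7694)(0.9862)(0.4249) = 0.2165
θ = atan2(y, x) = 76.37°, so the bearing is 76°.

76°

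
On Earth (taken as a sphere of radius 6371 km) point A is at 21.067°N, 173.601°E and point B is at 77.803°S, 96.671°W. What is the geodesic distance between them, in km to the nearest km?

12288 km

Let φ₁ = 0.3677 rad, φ₂ = -1.3579 rad, and Δλ = 1.5660 rad.
cos c = sin φ₁ sin φ₂ + cos φ₁ cos φ₂ cos Δλ = (0.3595)(-0.9774) + (0.9332)(0.2113)(0.0047) = -0.35041,
so c = arccos(-0.35041) = 1.92880 rad.
Distance = R·c = 6371 × 1.9288 ≈ 12288 km.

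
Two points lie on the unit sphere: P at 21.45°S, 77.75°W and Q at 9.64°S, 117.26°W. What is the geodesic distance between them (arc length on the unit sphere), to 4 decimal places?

0.6932

Let φ₁ = -0.3744 rad, φ₂ = -0.1682 rad, and Δλ = -0.6896 rad.
cos c = sin φ₁ sin φ₂ + cos φ₁ cos φ₂ cos Δλ = (-0.3657)(-0.1675) + (0.9307)(0.9859)(0.7715) = 0.76917,
so c = arccos(0.76917) = 0.69325 rad.
On the unit sphere the arc length equals the central angle: 0.6932.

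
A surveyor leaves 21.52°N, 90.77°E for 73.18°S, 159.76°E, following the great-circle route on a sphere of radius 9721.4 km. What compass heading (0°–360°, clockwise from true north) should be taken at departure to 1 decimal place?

Δλ = 68.990° = 1.2041 rad.
y = sin Δλ · cos φ₂ = (0.9335)(0.2894) = 0.2701
x = cos φ₁ sin φ₂ − sin φ₁ cos φ₂ cos Δλ = (0.9303)(-0.9572) − (0.3668)(0.2894)(0.3585) = -0.9285
θ = atan2(y, x) = 163.78°, so the bearing is 163.8°.

163.8°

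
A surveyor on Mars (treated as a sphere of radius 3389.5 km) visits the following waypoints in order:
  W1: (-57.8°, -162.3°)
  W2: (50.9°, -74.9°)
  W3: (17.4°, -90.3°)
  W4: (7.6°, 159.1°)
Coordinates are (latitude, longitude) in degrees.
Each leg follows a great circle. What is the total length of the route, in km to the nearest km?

16128 km

Leg W1→W2: central angle 2.2672 rad, distance 7684.6 km.
Leg W2→W3: central angle 0.6227 rad, distance 2110.8 km.
Leg W3→W4: central angle 1.8684 rad, distance 6333.0 km.
Total: 7684.6 + 2110.8 + 6333.0 ≈ 16128 km.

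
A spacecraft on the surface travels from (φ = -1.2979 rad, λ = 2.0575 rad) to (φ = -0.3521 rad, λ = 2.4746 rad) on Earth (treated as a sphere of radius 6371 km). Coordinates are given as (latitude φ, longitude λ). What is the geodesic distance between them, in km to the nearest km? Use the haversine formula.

Let φ₁ = -1.2979 rad, φ₂ = -0.3521 rad, and Δλ = 0.4171 rad.
Haversine: a = sin²(Δφ/2) + cos φ₁ cos φ₂ sin²(Δλ/2) = 0.2075 + (0.2695)(0.9387)(0.0429) = 0.21830.
Central angle c = 2·arcsin(√a) = 0.97229 rad.
Distance = R·c = 6371 × 0.9723 ≈ 6194 km.

6194 km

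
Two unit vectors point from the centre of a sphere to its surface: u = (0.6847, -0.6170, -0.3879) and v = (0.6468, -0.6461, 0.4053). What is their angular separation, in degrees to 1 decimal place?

46.8°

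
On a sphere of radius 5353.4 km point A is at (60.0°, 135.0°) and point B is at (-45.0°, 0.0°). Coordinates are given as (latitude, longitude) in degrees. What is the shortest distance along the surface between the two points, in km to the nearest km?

13976 km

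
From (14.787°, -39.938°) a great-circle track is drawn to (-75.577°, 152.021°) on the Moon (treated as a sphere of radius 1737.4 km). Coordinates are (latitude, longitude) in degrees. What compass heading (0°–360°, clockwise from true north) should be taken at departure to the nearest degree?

183°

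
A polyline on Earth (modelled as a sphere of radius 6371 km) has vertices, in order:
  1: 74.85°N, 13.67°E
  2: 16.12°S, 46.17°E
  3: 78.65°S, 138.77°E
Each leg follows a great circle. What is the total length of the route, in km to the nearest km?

18674 km

Leg 1→2: central angle 1.6271 rad, distance 10366.1 km.
Leg 2→3: central angle 1.3040 rad, distance 8307.8 km.
Total: 10366.1 + 8307.8 ≈ 18674 km.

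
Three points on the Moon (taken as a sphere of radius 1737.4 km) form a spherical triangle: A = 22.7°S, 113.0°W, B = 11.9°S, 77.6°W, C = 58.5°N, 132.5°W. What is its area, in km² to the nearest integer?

Side lengths (central angles): a = 1.4524, b = 1.4451, c = 0.6174 rad; semiperimeter s = 1.7574.
By l'Huilier's theorem, tan(E/4) = √[tan(s/2) tan((s−a)/2) tan((s−b)/2) tan((s−c)/2)], giving spherical excess E = 0.5439 rad.
Area = E·R² = 0.5439 × (1737.4)² ≈ 1641703 km².

1641703 km²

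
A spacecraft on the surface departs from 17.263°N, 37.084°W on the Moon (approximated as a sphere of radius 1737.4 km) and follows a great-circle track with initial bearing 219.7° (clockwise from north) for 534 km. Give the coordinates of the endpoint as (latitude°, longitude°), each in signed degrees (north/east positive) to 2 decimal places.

Angular distance δ = d/R = 534/1737.4 = 0.30736 rad; initial bearing θ = 3.8345 rad.
sin φ₂ = sin φ₁ cos δ + cos φ₁ sin δ cos θ = (0.2968)(0.9531) + (0.9550)(0.3025)(-0.7694) = 0.0606, so φ₂ = 3.47°.
Δλ = atan2(sin θ sin δ cos φ₁, cos δ − sin φ₁ sin φ₂) = atan2(-0.1845, 0.9352) = -11.163°.
λ₂ = -37.084° − 11.163° = -48.25°.

3.47°, -48.25°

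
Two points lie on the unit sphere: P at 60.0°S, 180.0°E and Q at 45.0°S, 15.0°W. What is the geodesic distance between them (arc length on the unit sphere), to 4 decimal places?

Let φ₁ = -1.0472 rad, φ₂ = -0.7854 rad, and Δλ = 2.8798 rad.
Haversine: a = sin²(Δφ/2) + cos φ₁ cos φ₂ sin²(Δλ/2) = 0.0170 + (0.5000)(0.7071)(0.9830) = 0.36457.
Central angle c = 2·arcsin(√a) = 1.29650 rad.
On the unit sphere the arc length equals the central angle: 1.2965.

1.2965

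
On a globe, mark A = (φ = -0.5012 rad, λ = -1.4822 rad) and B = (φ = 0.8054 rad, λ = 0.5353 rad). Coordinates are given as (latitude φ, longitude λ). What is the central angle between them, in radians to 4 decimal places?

Let φ₁ = -0.5012 rad, φ₂ = 0.8054 rad, and Δλ = 2.0175 rad.
cos c = sin φ₁ sin φ₂ + cos φ₁ cos φ₂ cos Δλ = (-0.4805)(0.7211) + (0.8770)(0.6928)(-0.4320) = -0.60896,
so c = arccos(-0.60896) = 2.22555 rad.
So the angular separation is 2.2255 rad.

2.2255 rad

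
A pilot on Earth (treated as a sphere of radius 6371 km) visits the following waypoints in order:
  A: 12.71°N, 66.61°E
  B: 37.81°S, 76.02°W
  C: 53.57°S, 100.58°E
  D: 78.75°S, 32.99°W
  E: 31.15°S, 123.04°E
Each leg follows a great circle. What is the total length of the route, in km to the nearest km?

Leg A→B: central angle 2.4149 rad, distance 15385.3 km.
Leg B→C: central angle 1.5459 rad, distance 9848.8 km.
Leg C→D: central angle 0.7823 rad, distance 4984.2 km.
Leg D→E: central angle 1.2081 rad, distance 7696.9 km.
Total: 15385.3 + 9848.8 + 4984.2 + 7696.9 ≈ 37915 km.

37915 km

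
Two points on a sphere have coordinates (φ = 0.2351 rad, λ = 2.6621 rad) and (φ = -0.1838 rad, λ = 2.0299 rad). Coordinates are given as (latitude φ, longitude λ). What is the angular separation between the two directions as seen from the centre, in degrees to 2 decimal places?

43.22°

Let φ₁ = 0.2351 rad, φ₂ = -0.1838 rad, and Δλ = -0.6322 rad.
cos c = sin φ₁ sin φ₂ + cos φ₁ cos φ₂ cos Δλ = (0.2329)(-0.1828) + (0.9725)(0.9832)(0.8067) = 0.72875,
so c = arccos(0.72875) = 0.75430 rad.
So the angular separation is 43.22°.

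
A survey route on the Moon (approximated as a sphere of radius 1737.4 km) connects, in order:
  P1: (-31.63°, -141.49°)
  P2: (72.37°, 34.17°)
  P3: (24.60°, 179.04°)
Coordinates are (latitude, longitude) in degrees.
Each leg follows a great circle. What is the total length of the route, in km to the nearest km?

6651 km

Leg P1→P2: central angle 2.4294 rad, distance 4220.9 km.
Leg P2→P3: central angle 1.3984 rad, distance 2429.6 km.
Total: 4220.9 + 2429.6 ≈ 6651 km.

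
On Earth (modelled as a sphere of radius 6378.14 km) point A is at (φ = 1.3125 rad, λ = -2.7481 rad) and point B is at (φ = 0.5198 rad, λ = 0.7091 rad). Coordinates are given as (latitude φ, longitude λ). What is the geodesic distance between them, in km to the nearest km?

In radians: φ₁ = 1.3125, φ₂ = 0.5198, Δλ = -161.917° = -2.8260 rad.
cos c = sin φ₁ sin φ₂ + cos φ₁ cos φ₂ cos Δλ = (0.9668)(0.4967) + (0.2554)(0.8679)(-0.9506) = 0.26948,
so c = arccos(0.26948) = 1.29794 rad.
Distance = R·c = 6378.14 × 1.2979 ≈ 8278 km.

8278 km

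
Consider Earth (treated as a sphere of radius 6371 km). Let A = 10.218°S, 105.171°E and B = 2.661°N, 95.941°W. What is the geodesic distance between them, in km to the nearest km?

Let φ₁ = -0.1783 rad, φ₂ = 0.0464 rad, and Δλ = 2.7731 rad.
Haversine: a = sin²(Δφ/2) + cos φ₁ cos φ₂ sin²(Δλ/2) = 0.0126 + (0.9841)(0.9989)(0.9664) = 0.96266.
Central angle c = 2·arcsin(√a) = 2.75270 rad.
Distance = R·c = 6371 × 2.7527 ≈ 17537 km.

17537 km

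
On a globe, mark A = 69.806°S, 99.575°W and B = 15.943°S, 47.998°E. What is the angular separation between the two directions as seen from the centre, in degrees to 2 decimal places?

In radians: φ₁ = -1.2183, φ₂ = -0.2783, Δλ = 147.573° = 2.5756 rad.
cos c = sin φ₁ sin φ₂ + cos φ₁ cos φ₂ cos Δλ = (-0.9385)(-0.2747) + (0.3452)(0.9615)(-0.8441) = -0.02237,
so c = arccos(-0.02237) = 1.59317 rad.
So the angular separation is 91.28°.

91.28°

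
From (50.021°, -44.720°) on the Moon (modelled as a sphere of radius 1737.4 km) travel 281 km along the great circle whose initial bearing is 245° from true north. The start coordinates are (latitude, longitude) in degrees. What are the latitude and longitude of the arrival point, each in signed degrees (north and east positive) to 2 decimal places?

45.44°, -56.73°

Angular distance δ = d/R = 281/1737.4 = 0.16174 rad; initial bearing θ = 4.2761 rad.
sin φ₂ = sin φ₁ cos δ + cos φ₁ sin δ cos θ = (0.7663)(0.9869) + (0.6425)(0.1610)(-0.4226) = 0.7126, so φ₂ = 45.44°.
Δλ = atan2(sin θ sin δ cos φ₁, cos δ − sin φ₁ sin φ₂) = atan2(-0.0938, 0.4409) = -12.006°.
λ₂ = -44.720° − 12.006° = -56.73°.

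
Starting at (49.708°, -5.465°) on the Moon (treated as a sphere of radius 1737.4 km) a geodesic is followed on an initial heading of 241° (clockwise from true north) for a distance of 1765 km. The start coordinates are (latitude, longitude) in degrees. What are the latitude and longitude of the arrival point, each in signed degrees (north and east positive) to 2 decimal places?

Angular distance δ = d/R = 1765/1737.4 = 1.01589 rad; initial bearing θ = 4.2062 rad.
sin φ₂ = sin φ₁ cos δ + cos φ₁ sin δ cos θ = (0.7628)(0.5269) + (0.6467)(0.8499)(-0.4848) = 0.1354, so φ₂ = 7.78°.
Δλ = atan2(sin θ sin δ cos φ₁, cos δ − sin φ₁ sin φ₂) = atan2(-0.4807, 0.4236) = -48.616°.
λ₂ = -5.465° − 48.616° = -54.08°.

7.78°, -54.08°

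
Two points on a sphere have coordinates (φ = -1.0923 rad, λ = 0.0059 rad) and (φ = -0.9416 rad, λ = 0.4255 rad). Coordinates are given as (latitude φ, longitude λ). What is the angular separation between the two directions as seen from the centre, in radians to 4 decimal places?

0.2647 rad

With latitudes φ₁ = -62.584°, φ₂ = -53.950° and longitude difference Δλ = 24.041°:
Haversine: a = sin²(Δφ/2) + cos φ₁ cos φ₂ sin²(Δλ/2) = 0.0057 + (0.4604)(0.5885)(0.0434) = 0.01742.
Central angle c = 2·arcsin(√a) = 0.26474 rad.
So the angular separation is 0.2647 rad.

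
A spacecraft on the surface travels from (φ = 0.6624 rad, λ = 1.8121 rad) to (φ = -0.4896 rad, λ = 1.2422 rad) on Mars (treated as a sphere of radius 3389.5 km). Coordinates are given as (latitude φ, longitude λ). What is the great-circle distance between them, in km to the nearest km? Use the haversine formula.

Let φ₁ = 0.6624 rad, φ₂ = -0.4896 rad, and Δλ = -0.5699 rad.
Haversine: a = sin²(Δφ/2) + cos φ₁ cos φ₂ sin²(Δλ/2) = 0.2967 + (0.7885)(0.8825)(0.0790) = 0.35166.
Central angle c = 2·arcsin(√a) = 1.26958 rad.
Distance = R·c = 3389.5 × 1.2696 ≈ 4303 km.

4303 km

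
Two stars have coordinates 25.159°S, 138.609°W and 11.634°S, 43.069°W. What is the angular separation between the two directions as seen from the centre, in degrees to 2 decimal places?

89.99°

With latitudes φ₁ = -25.159°, φ₂ = -11.634° and longitude difference Δλ = 95.540°:
cos c = sin φ₁ sin φ₂ + cos φ₁ cos φ₂ cos Δλ = (-0.4251)(-0.2017) + (0.9051)(0.9795)(-0.0965) = 0.00014,
so c = arccos(0.00014) = 1.57065 rad.
So the angular separation is 89.99°.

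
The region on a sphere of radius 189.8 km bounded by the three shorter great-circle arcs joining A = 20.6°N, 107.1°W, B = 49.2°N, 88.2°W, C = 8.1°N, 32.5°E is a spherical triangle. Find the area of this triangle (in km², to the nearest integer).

Side lengths (central angles): a = 1.7963, b = 2.2865, c = 0.5642 rad; semiperimeter s = 2.3235.
By l'Huilier's theorem, tan(E/4) = √[tan(s/2) tan((s−a)/2) tan((s−b)/2) tan((s−c)/2)], giving spherical excess E = 0.4699 rad.
Area = E·R² = 0.4699 × (189.8)² ≈ 16928 km².

16928 km²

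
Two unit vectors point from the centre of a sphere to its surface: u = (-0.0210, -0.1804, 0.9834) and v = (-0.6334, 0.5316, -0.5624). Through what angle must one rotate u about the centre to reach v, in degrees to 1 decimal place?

u·v = -0.6357; |u| = 1.0000, |v| = 1.0000.
cos θ = (u·v)/(|u||v|) = -0.6356, so θ = 129.5°.

129.5°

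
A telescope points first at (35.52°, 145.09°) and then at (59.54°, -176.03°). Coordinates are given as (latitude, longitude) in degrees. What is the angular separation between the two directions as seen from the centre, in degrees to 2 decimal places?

In radians: φ₁ = 0.6199, φ₂ = 1.0392, Δλ = 38.880° = 0.6786 rad.
cos c = sin φ₁ sin φ₂ + cos φ₁ cos φ₂ cos Δλ = (0.5810)(0.8620) + (0.8139)(0.5069)(0.7785) = 0.82200,
so c = arccos(0.82200) = 0.60589 rad.
So the angular separation is 34.71°.

34.71°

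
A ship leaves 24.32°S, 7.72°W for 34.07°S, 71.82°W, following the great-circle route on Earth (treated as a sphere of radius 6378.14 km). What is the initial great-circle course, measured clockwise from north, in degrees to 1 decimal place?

Δλ = -64.100° = -1.1188 rad.
y = sin Δλ · cos φ₂ = (-0.8996)(0.8284) = -0.7452
x = cos φ₁ sin φ₂ − sin φ₁ cos φ₂ cos Δλ = (0.9113)(-0.5602) − (-0.4118)(0.8284)(0.4368) = -0.3615
θ = atan2(y, x) = -115.88°; adding 360° gives 244.1°.

244.1°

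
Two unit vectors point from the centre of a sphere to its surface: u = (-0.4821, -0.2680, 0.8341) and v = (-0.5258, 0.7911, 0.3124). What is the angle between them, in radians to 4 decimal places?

1.2639 rad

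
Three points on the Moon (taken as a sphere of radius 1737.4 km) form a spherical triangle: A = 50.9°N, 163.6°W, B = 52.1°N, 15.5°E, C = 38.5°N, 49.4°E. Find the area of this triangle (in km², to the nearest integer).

1157416 km²

Side lengths (central angles): a = 0.4729, b = 1.5016, c = 1.3439 rad; semiperimeter s = 1.6592.
By l'Huilier's theorem, tan(E/4) = √[tan(s/2) tan((s−a)/2) tan((s−b)/2) tan((s−c)/2)], giving spherical excess E = 0.3834 rad.
Area = E·R² = 0.3834 × (1737.4)² ≈ 1157416 km².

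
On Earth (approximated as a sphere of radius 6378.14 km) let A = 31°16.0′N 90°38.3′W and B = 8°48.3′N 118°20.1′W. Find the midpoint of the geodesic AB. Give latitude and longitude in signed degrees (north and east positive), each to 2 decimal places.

Central angle δ = 0.5964 rad. Interpolating on the sphere with fraction f = 0.5:
P = [sin((1−f)δ)·A + sin(fδ)·B] / sin δ = 0.5231·A + 0.5231·B in Cartesian coordinates,
giving P = (-0.2503, -0.9021, 0.3516), i.e. latitude 20.58°, longitude -105.51°.

20.58°, -105.51°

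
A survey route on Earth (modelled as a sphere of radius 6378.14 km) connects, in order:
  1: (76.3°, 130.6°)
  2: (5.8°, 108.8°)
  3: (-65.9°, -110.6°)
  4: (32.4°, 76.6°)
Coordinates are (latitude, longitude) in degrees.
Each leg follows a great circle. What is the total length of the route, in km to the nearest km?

Leg 1→2: central angle 1.2483 rad, distance 7961.7 km.
Leg 2→3: central angle 1.9890 rad, distance 12686.4 km.
Leg 3→4: central angle 2.5520 rad, distance 16277.0 km.
Total: 7961.7 + 12686.4 + 16277.0 ≈ 36925 km.

36925 km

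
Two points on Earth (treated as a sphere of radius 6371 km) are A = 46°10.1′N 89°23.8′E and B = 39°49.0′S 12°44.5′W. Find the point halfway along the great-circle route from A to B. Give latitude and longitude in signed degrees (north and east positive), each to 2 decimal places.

Central angle δ = 2.1819 rad. Interpolating on the sphere with fraction f = 0.5:
P = [sin((1−f)δ)·A + sin(fδ)·B] / sin δ = 1.0831·A + 1.0831·B in Cartesian coordinates,
giving P = (0.8193, 0.5666, 0.0878), i.e. latitude 5.04°, longitude 34.66°.

5.04°, 34.66°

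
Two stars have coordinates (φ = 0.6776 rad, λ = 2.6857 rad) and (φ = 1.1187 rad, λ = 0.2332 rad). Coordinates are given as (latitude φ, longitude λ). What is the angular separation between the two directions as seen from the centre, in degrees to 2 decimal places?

72.47°

Let φ₁ = 0.6776 rad, φ₂ = 1.1187 rad, and Δλ = -2.4525 rad.
cos c = sin φ₁ sin φ₂ + cos φ₁ cos φ₂ cos Δλ = (0.6269)(0.8995) + (0.7791)(0.4369)(-0.7718) = 0.30126,
so c = arccos(0.30126) = 1.26479 rad.
So the angular separation is 72.47°.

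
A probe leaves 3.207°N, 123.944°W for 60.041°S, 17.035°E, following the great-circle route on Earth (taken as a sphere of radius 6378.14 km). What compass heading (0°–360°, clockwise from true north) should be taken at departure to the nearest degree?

Δλ = 140.979° = 2.4605 rad.
y = sin Δλ · cos φ₂ = (0.6296)(0.4994) = 0.3144
x = cos φ₁ sin φ₂ − sin φ₁ cos φ₂ cos Δλ = (0.9984)(-0.8664) − (0.0559)(0.4994)(-0.7769) = -0.8433
θ = atan2(y, x) = 159.55°, so the bearing is 160°.

160°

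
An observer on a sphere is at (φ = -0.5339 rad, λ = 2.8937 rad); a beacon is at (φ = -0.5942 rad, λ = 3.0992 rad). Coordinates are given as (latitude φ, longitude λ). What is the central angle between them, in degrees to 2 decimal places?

10.53°

With latitudes φ₁ = -30.590°, φ₂ = -34.045° and longitude difference Δλ = 11.774°:
Haversine: a = sin²(Δφ/2) + cos φ₁ cos φ₂ sin²(Δλ/2) = 0.0009 + (0.8608)(0.8286)(0.0105) = 0.00841.
Central angle c = 2·arcsin(√a) = 0.18370 rad.
So the angular separation is 10.53°.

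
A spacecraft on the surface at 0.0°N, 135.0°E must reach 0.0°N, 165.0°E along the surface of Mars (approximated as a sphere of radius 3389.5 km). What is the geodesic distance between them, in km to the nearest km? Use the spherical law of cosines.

1775 km

With latitudes φ₁ = 0.000°, φ₂ = 0.000° and longitude difference Δλ = 30.000°:
cos c = sin φ₁ sin φ₂ + cos φ₁ cos φ₂ cos Δλ = (0.0000)(0.0000) + (1.0000)(1.0000)(0.8660) = 0.86603,
so c = arccos(0.86603) = 0.52360 rad.
Distance = R·c = 3389.5 × 0.5236 ≈ 1775 km.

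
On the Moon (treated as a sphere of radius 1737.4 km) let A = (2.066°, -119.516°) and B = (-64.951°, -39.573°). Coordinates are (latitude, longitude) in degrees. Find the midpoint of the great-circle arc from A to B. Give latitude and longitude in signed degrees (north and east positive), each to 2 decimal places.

Central angle δ = 1.5296 rad. Interpolating on the sphere with fraction f = 0.5:
P = [sin((1−f)δ)·A + sin(fδ)·B] / sin δ = 0.6930·A + 0.6930·B in Cartesian coordinates,
giving P = (-0.1150, -0.7896, -0.6028), i.e. latitude -37.07°, longitude -98.29°.

-37.07°, -98.29°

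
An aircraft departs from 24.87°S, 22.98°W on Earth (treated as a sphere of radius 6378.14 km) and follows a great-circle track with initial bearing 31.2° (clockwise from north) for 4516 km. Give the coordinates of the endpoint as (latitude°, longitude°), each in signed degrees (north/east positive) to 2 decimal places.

Angular distance δ = d/R = 4516/6378.14 = 0.70804 rad; initial bearing θ = 0.5445 rad.
sin φ₂ = sin φ₁ cos δ + cos φ₁ sin δ cos θ = (-0.4206)(0.7596) + (0.9073)(0.6503)(0.8554) = 0.1852, so φ₂ = 10.67°.
Δλ = atan2(sin θ sin δ cos φ₁, cos δ − sin φ₁ sin φ₂) = atan2(0.3057, 0.8375) = 20.049°.
λ₂ = -22.980° + 20.049° = -2.93°.

10.67°, -2.93°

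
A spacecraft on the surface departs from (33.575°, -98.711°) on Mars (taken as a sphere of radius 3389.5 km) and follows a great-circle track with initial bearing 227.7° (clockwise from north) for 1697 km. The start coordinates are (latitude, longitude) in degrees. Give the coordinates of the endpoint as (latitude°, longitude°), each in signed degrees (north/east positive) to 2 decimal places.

12.47°, -120.03°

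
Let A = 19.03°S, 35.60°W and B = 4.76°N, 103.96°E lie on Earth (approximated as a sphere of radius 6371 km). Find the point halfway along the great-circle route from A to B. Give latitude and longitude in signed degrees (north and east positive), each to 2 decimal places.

The central angle between A and B is δ = 2.4099 rad.
With f = 0.5, the slerp weights are sin((1−f)δ)/sin δ = 1.3977 and sin(fδ)/sin δ = 1.3977.
Weighted sum of the unit vectors: (1.3977)·(0.7687,-0.5503,-0.3261) + (1.3977)·(-0.2404,0.9671,0.0830) = (0.7383, 0.5826, -0.3398).
Converting back: φ = atan2(z, √(x²+y²)) = -19.86°, λ = atan2(y, x) = 38.27°.

-19.86°, 38.27°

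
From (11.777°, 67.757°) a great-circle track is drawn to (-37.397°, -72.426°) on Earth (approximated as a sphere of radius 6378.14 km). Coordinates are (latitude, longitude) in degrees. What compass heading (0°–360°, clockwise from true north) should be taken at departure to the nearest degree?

227°

Δλ = -140.183° = -2.4467 rad.
y = sin Δλ · cos φ₂ = (-0.6403)(0.7944) = -0.5087
x = cos φ₁ sin φ₂ − sin φ₁ cos φ₂ cos Δλ = (0.9789)(-0.6073) − (0.2041)(0.7944)(-0.7681) = -0.4700
θ = atan2(y, x) = -132.74°; adding 360° gives 227°.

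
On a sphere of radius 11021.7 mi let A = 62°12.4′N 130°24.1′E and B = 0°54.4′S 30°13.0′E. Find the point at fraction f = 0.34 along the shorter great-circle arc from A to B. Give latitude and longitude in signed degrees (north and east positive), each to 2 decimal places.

The central angle between A and B is δ = 1.6674 rad.
With f = 0.34, the slerp weights are sin((1−f)δ)/sin δ = 0.8956 and sin(fδ)/sin δ = 0.5395.
Weighted sum of the unit vectors: (0.8956)·(-0.3022,0.3551,0.8846) + (0.5395)·(0.8640,0.5032,-0.0158) = (0.1955, 0.5895, 0.7837).
Converting back: φ = atan2(z, √(x²+y²)) = 51.60°, λ = atan2(y, x) = 71.65°.

51.60°, 71.65°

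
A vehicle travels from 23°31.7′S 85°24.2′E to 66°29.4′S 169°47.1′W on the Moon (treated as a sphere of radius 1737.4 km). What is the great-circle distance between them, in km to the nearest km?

Let φ₁ = -0.4106 rad, φ₂ = -1.1605 rad, and Δλ = 1.8293 rad.
cos c = sin φ₁ sin φ₂ + cos φ₁ cos φ₂ cos Δλ = (-0.3992)(-0.9170) + (0.9169)(0.3989)(-0.2556) = 0.27256,
so c = arccos(0.27256) = 1.29474 rad.
Distance = R·c = 1737.4 × 1.2947 ≈ 2249 km.

2249 km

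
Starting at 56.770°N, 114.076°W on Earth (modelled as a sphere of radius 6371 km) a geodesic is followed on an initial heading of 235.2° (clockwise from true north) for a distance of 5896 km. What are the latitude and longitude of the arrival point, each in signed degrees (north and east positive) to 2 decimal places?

Angular distance δ = d/R = 5896/6371 = 0.92544 rad; initial bearing θ = 4.1050 rad.
sin φ₂ = sin φ₁ cos δ + cos φ₁ sin δ cos θ = (0.8365)(0.6015) + (0.5480)(0.7989)(-0.5707) = 0.2533, so φ₂ = 14.67°.
Δλ = atan2(sin θ sin δ cos φ₁, cos δ − sin φ₁ sin φ₂) = atan2(-0.3595, 0.3896) = -42.697°.
λ₂ = -114.076° − 42.697° = -156.77°.

14.67°, -156.77°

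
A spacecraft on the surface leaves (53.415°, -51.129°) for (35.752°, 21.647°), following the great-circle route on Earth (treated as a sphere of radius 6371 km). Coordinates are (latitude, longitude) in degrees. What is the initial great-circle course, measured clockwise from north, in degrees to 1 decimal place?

Δλ = 72.776° = 1.2702 rad.
y = sin Δλ · cos φ₂ = (0.9552)(0.8116) = 0.7752
x = cos φ₁ sin φ₂ − sin φ₁ cos φ₂ cos Δλ = (0.5960)(0.5843) − (0.8030)(0.8116)(0.2961) = 0.1553
θ = atan2(y, x) = 78.67°, so the bearing is 78.7°.

78.7°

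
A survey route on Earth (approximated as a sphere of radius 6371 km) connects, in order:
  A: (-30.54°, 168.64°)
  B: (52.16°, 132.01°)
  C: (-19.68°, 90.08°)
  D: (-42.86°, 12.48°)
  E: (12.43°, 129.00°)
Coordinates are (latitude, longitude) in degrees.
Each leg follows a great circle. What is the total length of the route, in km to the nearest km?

39461 km

Leg A→B: central angle 1.5481 rad, distance 9862.8 km.
Leg B→C: central angle 1.4063 rad, distance 8959.4 km.
Leg C→D: central angle 1.1839 rad, distance 7542.9 km.
Leg D→E: central angle 2.0556 rad, distance 13096.3 km.
Total: 9862.8 + 8959.4 + 7542.9 + 13096.3 ≈ 39461 km.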